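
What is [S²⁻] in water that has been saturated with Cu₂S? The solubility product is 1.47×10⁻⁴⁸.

7.16×10⁻¹⁷ M

Cu₂S(s) ⇌ 2 Cu⁺(aq) + S²⁻(aq)
Let s be the molar solubility. Then [Cu⁺] = 2s and [S²⁻] = s.
Ksp = [Cu⁺]^2[S²⁻] = (2s)^2 · s = 4s^3 = 1.47×10⁻⁴⁸
s = 7.16×10⁻¹⁷ mol L⁻¹
[S²⁻] = s = 7.16×10⁻¹⁷ mol L⁻¹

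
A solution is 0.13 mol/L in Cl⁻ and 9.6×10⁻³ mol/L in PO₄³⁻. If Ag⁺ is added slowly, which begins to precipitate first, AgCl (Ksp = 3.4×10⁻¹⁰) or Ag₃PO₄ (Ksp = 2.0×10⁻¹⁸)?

Precipitation begins when Q = Ksp.
For AgCl: [Ag⁺] = (Ksp/[Cl⁻]) = 2.6×10⁻⁹ mol/L
For Ag₃PO₄: [Ag⁺] = (Ksp/[PO₄³⁻])^(1/3) = 5.9×10⁻⁶ mol/L
Since AgCl needs less Ag⁺ to reach saturation, it precipitates first.

AgCl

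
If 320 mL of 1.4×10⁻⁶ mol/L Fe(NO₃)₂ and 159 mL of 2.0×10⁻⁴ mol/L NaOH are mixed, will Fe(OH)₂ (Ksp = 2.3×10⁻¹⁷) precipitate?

After mixing, V = 320 mL + 159 mL = 479 mL.
[Fe²⁺] = (1.4×10⁻⁶)(320)/479 = 9.4×10⁻⁷ mol/L
[OH⁻] = (2.0×10⁻⁴)(159)/479 = 6.6×10⁻⁵ mol/L
Q = [Fe²⁺][OH⁻]^2 = 4.1×10⁻¹⁵
Because Q > Ksp (4.1×10⁻¹⁵ vs 2.3×10⁻¹⁷), a precipitate of Fe(OH)₂ forms.

Yes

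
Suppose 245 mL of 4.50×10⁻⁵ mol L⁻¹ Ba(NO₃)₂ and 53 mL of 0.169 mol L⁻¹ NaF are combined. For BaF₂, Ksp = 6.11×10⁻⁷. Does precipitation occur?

No

After mixing, V = 245 mL + 53 mL = 298 mL.
[Ba²⁺] = (4.50×10⁻⁵)(245)/298 = 3.70×10⁻⁵ mol L⁻¹
[F⁻] = (0.169)(53)/298 = 3.01×10⁻² mol L⁻¹
Q = [Ba²⁺][F⁻]^2 = 3.34×10⁻⁸
Since Q (3.34×10⁻⁸) is less than Ksp (6.11×10⁻⁷), no BaF₂ precipitates.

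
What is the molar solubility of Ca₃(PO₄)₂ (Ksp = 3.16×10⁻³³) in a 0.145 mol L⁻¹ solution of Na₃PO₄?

Ca₃(PO₄)₂(s) ⇌ 3 Ca²⁺(aq) + 2 PO₄³⁻(aq)
With PO₄³⁻ already at 0.145 mol L⁻¹ and s small, take [PO₄³⁻] ≈ 0.145 mol L⁻¹ and [Ca²⁺] = 3s.
Ksp = [Ca²⁺]^3[PO₄³⁻]^2 = (3s)^3(0.145)^2
(3s)^3 = 3.16×10⁻³³ / (0.145)^2 = 1.50×10⁻³¹
s = 1.77×10⁻¹¹ mol L⁻¹

1.77×10⁻¹¹ M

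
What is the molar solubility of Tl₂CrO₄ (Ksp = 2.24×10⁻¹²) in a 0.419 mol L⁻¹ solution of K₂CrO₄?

Tl₂CrO₄(s) ⇌ 2 Tl⁺(aq) + CrO₄²⁻(aq)
Let s be the solubility of Tl₂CrO₄ here. The common ion gives [CrO₄²⁻] ≈ 0.419 mol L⁻¹, and [Tl⁺] = 2s.
Ksp = [Tl⁺]^2[CrO₄²⁻] = (2s)^2(0.419)
(2s)^2 = 2.24×10⁻¹² / (0.419) = 5.35×10⁻¹²
s = 1.16×10⁻⁶ mol L⁻¹

1.16×10⁻⁶ M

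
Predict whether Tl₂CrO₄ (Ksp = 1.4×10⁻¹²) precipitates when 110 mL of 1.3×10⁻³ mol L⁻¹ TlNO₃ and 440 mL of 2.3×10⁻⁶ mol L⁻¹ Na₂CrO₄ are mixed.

Total volume after mixing = 110 + 440 = 550 mL.
[Tl⁺] = (1.3×10⁻³)(110)/550 = 2.6×10⁻⁴ mol L⁻¹
[CrO₄²⁻] = (2.3×10⁻⁶)(440)/550 = 1.8×10⁻⁶ mol L⁻¹
Q = [Tl⁺]^2[CrO₄²⁻] = 1.2×10⁻¹³
Since Q (1.2×10⁻¹³) is less than Ksp (1.4×10⁻¹²), no Tl₂CrO₄ precipitates.

No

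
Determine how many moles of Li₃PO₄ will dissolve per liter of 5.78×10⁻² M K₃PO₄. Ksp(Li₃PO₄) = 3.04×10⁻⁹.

Li₃PO₄(s) ⇌ 3 Li⁺(aq) + PO₄³⁻(aq)
Let s be the solubility of Li₃PO₄ here. The common ion gives [PO₄³⁻] ≈ 5.78×10⁻² M, and [Li⁺] = 3s.
Ksp = [Li⁺]^3[PO₄³⁻] = (3s)^3(5.78×10⁻²)
(3s)^3 = 3.04×10⁻⁹ / (5.78×10⁻²) = 5.26×10⁻⁸
s = 1.25×10⁻³ M

1.25×10⁻³ M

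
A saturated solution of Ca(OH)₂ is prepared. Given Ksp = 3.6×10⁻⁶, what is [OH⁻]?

Ca(OH)₂(s) ⇌ Ca²⁺(aq) + 2 OH⁻(aq)
Call the molar solubility s, so that [Ca²⁺] = s and [OH⁻] = 2s.
Ksp = [Ca²⁺][OH⁻]^2 = s · (2s)^2 = 4s^3 = 3.6×10⁻⁶
s = 9.7×10⁻³ M
[OH⁻] = 2s = 1.9×10⁻² M

1.9×10⁻² M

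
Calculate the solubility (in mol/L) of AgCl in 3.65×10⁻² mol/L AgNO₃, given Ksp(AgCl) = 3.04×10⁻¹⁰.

8.33×10⁻⁹ M

AgCl(s) ⇌ Ag⁺(aq) + Cl⁻(aq)
Ag⁺ is already present at 3.65×10⁻² mol/L. If s mol/L of AgCl dissolves, [Cl⁻] = s while [Ag⁺] ≈ 3.65×10⁻² mol/L.
Ksp = [Ag⁺][Cl⁻] = (3.65×10⁻²)s
s = 3.04×10⁻¹⁰ / (3.65×10⁻²) = 8.33×10⁻⁹
s = 8.33×10⁻⁹ mol/L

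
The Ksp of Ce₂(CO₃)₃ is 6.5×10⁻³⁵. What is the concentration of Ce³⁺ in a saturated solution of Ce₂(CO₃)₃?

1.1×10⁻⁷ M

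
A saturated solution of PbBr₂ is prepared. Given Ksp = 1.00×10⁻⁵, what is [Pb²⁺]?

1.36×10⁻² M

PbBr₂(s) ⇌ Pb²⁺(aq) + 2 Br⁻(aq)
Let s be the molar solubility. Then [Pb²⁺] = s and [Br⁻] = 2s.
Ksp = [Pb²⁺][Br⁻]^2 = s · (2s)^2 = 4s^3 = 1.00×10⁻⁵
s = 1.36×10⁻² mol/L
[Pb²⁺] = s = 1.36×10⁻² mol/L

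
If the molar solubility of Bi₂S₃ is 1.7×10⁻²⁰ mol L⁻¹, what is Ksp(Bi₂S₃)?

Ksp = 1.5×10⁻⁹⁷

Bi₂S₃(s) ⇌ 2 Bi³⁺(aq) + 3 S²⁻(aq)
If s mol/L of Bi₂S₃ dissolves, [Bi³⁺] = 2s and [S²⁻] = 3s.
Ksp = [Bi³⁺]^2[S²⁻]^3 = (2s)^2 · (3s)^3 = 108s^5
Ksp = 108 × (1.7×10⁻²⁰)^5 = 1.5×10⁻⁹⁷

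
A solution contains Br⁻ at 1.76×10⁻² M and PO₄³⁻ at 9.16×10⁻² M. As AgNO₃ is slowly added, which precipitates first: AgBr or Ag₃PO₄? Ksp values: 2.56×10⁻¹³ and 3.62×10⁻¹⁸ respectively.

Precipitation begins when Q = Ksp.
For AgBr: [Ag⁺] = (Ksp/[Br⁻]) = 1.45×10⁻¹¹ M
For Ag₃PO₄: [Ag⁺] = (Ksp/[PO₄³⁻])^(1/3) = 3.41×10⁻⁶ M
Since AgBr needs less Ag⁺ to reach saturation, it precipitates first.

AgBr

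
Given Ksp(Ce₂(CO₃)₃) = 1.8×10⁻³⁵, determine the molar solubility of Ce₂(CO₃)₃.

4.4×10⁻⁸ M

Ce₂(CO₃)₃(s) ⇌ 2 Ce³⁺(aq) + 3 CO₃²⁻(aq)
If s mol/L of Ce₂(CO₃)₃ dissolves, [Ce³⁺] = 2s and [CO₃²⁻] = 3s.
Ksp = [Ce³⁺]^2[CO₃²⁻]^3 = (2s)^2 · (3s)^3 = 108s^5
108s^5 = 1.8×10⁻³⁵  ⇒  s^5 = 1.7×10⁻³⁷
s = 4.4×10⁻⁸ M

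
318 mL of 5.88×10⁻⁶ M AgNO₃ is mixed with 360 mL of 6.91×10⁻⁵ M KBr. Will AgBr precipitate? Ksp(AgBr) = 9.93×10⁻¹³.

Yes

Total volume after mixing = 318 + 360 = 678 mL.
[Ag⁺] = (5.88×10⁻⁶)(318)/678 = 2.76×10⁻⁶ M
[Br⁻] = (6.91×10⁻⁵)(360)/678 = 3.67×10⁻⁵ M
Q = [Ag⁺][Br⁻] = 1.01×10⁻¹⁰
Because Q > Ksp (1.01×10⁻¹⁰ vs 9.93×10⁻¹³), a precipitate of AgBr forms.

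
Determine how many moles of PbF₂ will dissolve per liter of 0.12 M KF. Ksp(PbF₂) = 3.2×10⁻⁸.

2.2×10⁻⁶ M

PbF₂(s) ⇌ Pb²⁺(aq) + 2 F⁻(aq)
The solution already contains F⁻ at 0.12 M. Let s be the molar solubility of PbF₂.
[F⁻] ≈ 0.12 M (common ion dominates); [Pb²⁺] = s.
Ksp = [Pb²⁺][F⁻]^2 = s(0.12)^2
s = 3.2×10⁻⁸ / (0.12)^2 = 2.2×10⁻⁶
s = 2.2×10⁻⁶ M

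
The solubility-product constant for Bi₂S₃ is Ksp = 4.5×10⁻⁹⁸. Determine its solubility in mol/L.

1.3×10⁻²⁰ M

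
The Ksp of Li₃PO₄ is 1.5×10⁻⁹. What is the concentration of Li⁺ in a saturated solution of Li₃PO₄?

8.2×10⁻³ M

Li₃PO₄(s) ⇌ 3 Li⁺(aq) + PO₄³⁻(aq)
With molar solubility s: [Li⁺] = 3s, [PO₄³⁻] = s.
Ksp = [Li⁺]^3[PO₄³⁻] = (3s)^3 · s = 27s^4 = 1.5×10⁻⁹
s = 2.7×10⁻³ M
[Li⁺] = 3s = 8.2×10⁻³ M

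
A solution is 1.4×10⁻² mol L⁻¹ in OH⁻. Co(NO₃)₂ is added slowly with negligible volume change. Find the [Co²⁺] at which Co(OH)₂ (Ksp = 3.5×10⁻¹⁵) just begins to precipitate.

1.8×10⁻¹¹ M

Precipitation begins when Q = Ksp.
Co(OH)₂(s) ⇌ Co²⁺(aq) + 2 OH⁻(aq)
Ksp = [Co²⁺][OH⁻]^2 = [Co²⁺](1.4×10⁻²)^2
[Co²⁺] = 3.5×10⁻¹⁵ / (1.4×10⁻²)^2 = 1.8×10⁻¹¹
[Co²⁺] = 1.8×10⁻¹¹ mol L⁻¹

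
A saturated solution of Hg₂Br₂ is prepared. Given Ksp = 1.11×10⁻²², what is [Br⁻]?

6.06×10⁻⁸ M

Hg₂Br₂(s) ⇌ Hg₂²⁺(aq) + 2 Br⁻(aq)
Let s be the molar solubility. Then [Hg₂²⁺] = s and [Br⁻] = 2s.
Ksp = [Hg₂²⁺][Br⁻]^2 = s · (2s)^2 = 4s^3 = 1.11×10⁻²²
s = 3.03×10⁻⁸ mol/L
[Br⁻] = 2s = 6.06×10⁻⁸ mol/L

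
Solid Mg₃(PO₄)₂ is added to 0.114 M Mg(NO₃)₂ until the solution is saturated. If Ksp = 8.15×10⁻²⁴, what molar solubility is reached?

3.71×10⁻¹¹ M

Mg₃(PO₄)₂(s) ⇌ 3 Mg²⁺(aq) + 2 PO₄³⁻(aq)
With Mg²⁺ already at 0.114 M and s small, take [Mg²⁺] ≈ 0.114 M and [PO₄³⁻] = 2s.
Ksp = [Mg²⁺]^3[PO₄³⁻]^2 = (0.114)^3(2s)^2
(2s)^2 = 8.15×10⁻²⁴ / (0.114)^3 = 5.50×10⁻²¹
s = 3.71×10⁻¹¹ M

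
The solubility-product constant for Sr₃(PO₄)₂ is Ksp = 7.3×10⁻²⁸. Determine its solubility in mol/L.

1.5×10⁻⁶ M

Sr₃(PO₄)₂(s) ⇌ 3 Sr²⁺(aq) + 2 PO₄³⁻(aq)
Let s be the molar solubility. Then [Sr²⁺] = 3s and [PO₄³⁻] = 2s.
Ksp = [Sr²⁺]^3[PO₄³⁻]^2 = (3s)^3 · (2s)^2 = 108s^5
108s^5 = 7.3×10⁻²⁸  ⇒  s^5 = 6.8×10⁻³⁰
Taking the 5th root, s = 1.5×10⁻⁶ mol/L.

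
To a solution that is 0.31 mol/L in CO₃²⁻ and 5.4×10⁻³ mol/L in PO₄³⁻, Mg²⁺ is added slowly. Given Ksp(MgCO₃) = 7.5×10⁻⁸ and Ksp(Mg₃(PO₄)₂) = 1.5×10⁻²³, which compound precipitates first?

MgCO₃

The threshold for precipitation is Q = Ksp.
For MgCO₃: [Mg²⁺] = (Ksp/[CO₃²⁻]) = 2.4×10⁻⁷ mol/L
For Mg₃(PO₄)₂: [Mg²⁺] = (Ksp/[PO₄³⁻]^2)^(1/3) = 8.0×10⁻⁷ mol/L
Since MgCO₃ needs less Mg²⁺ to reach saturation, it precipitates first.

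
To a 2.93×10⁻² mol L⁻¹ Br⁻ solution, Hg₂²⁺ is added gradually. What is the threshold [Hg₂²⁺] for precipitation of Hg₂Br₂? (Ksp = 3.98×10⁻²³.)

4.64×10⁻²⁰ M

Each salt precipitates once Q = Ksp for that salt.
Hg₂Br₂(s) ⇌ Hg₂²⁺(aq) + 2 Br⁻(aq)
Ksp = [Hg₂²⁺][Br⁻]^2 = [Hg₂²⁺](2.93×10⁻²)^2
[Hg₂²⁺] = 3.98×10⁻²³ / (2.93×10⁻²)^2 = 4.64×10⁻²⁰
[Hg₂²⁺] = 4.64×10⁻²⁰ mol L⁻¹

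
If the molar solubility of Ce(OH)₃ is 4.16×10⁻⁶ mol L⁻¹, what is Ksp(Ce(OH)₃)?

Ksp = 8.09×10⁻²¹

Ce(OH)₃(s) ⇌ Ce³⁺(aq) + 3 OH⁻(aq)
With molar solubility s: [Ce³⁺] = s, [OH⁻] = 3s.
Ksp = [Ce³⁺][OH⁻]^3 = s · (3s)^3 = 27s^4
Ksp = 27 × (4.16×10⁻⁶)^4 = 8.09×10⁻²¹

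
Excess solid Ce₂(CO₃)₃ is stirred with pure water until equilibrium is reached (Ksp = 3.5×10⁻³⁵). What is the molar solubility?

5.0×10⁻⁸ M

Ce₂(CO₃)₃(s) ⇌ 2 Ce³⁺(aq) + 3 CO₃²⁻(aq)
If s mol/L of Ce₂(CO₃)₃ dissolves, [Ce³⁺] = 2s and [CO₃²⁻] = 3s.
Ksp = [Ce³⁺]^2[CO₃²⁻]^3 = (2s)^2 · (3s)^3 = 108s^5
108s^5 = 3.5×10⁻³⁵  ⇒  s^5 = 3.2×10⁻³⁷
s = (3.2×10⁻³⁷)^(1/5) = 5.0×10⁻⁸ mol/L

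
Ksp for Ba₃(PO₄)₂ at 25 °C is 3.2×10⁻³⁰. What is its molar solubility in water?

4.9×10⁻⁷ M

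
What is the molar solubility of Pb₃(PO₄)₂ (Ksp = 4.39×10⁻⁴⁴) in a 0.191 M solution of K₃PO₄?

Pb₃(PO₄)₂(s) ⇌ 3 Pb²⁺(aq) + 2 PO₄³⁻(aq)
With PO₄³⁻ already at 0.191 M and s small, take [PO₄³⁻] ≈ 0.191 M and [Pb²⁺] = 3s.
Ksp = [Pb²⁺]^3[PO₄³⁻]^2 = (3s)^3(0.191)^2
(3s)^3 = 4.39×10⁻⁴⁴ / (0.191)^2 = 1.20×10⁻⁴²
s = 3.55×10⁻¹⁵ M

3.55×10⁻¹⁵ M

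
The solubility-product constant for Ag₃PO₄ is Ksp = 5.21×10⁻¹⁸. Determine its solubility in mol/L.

2.10×10⁻⁵ M

Ag₃PO₄(s) ⇌ 3 Ag⁺(aq) + PO₄³⁻(aq)
Call the molar solubility s, so that [Ag⁺] = 3s and [PO₄³⁻] = s.
Ksp = [Ag⁺]^3[PO₄³⁻] = (3s)^3 · s = 27s^4
27s^4 = 5.21×10⁻¹⁸  ⇒  s^4 = 1.93×10⁻¹⁹
Taking the 4th root, s = 2.10×10⁻⁵ mol L⁻¹.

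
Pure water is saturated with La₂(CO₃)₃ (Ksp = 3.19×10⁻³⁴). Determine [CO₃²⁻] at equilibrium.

2.35×10⁻⁷ M

La₂(CO₃)₃(s) ⇌ 2 La³⁺(aq) + 3 CO₃²⁻(aq)
Call the molar solubility s, so that [La³⁺] = 2s and [CO₃²⁻] = 3s.
Ksp = [La³⁺]^2[CO₃²⁻]^3 = (2s)^2 · (3s)^3 = 108s^5 = 3.19×10⁻³⁴
s = 7.84×10⁻⁸ mol/L
[CO₃²⁻] = 3s = 2.35×10⁻⁷ mol/L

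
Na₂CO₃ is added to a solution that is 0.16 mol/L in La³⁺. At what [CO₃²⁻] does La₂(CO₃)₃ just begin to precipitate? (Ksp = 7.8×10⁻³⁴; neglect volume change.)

3.1×10⁻¹¹ M

Each salt precipitates once Q = Ksp for that salt.
La₂(CO₃)₃(s) ⇌ 2 La³⁺(aq) + 3 CO₃²⁻(aq)
Ksp = [La³⁺]^2[CO₃²⁻]^3 = [CO₃²⁻]^3(0.16)^2
[CO₃²⁻]^3 = 7.8×10⁻³⁴ / (0.16)^2 = 3.0×10⁻³²
[CO₃²⁻] = 3.1×10⁻¹¹ mol/L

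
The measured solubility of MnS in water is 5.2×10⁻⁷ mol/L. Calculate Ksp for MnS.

MnS(s) ⇌ Mn²⁺(aq) + S²⁻(aq)
Let s be the molar solubility. Then [Mn²⁺] = s and [S²⁻] = s.
Ksp = [Mn²⁺][S²⁻] = s · s = s^2
Ksp = (5.2×10⁻⁷)^2 = 2.7×10⁻¹³

Ksp = 2.7×10⁻¹³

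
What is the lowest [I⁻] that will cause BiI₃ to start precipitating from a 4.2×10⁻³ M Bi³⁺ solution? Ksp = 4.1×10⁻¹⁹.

Precipitation begins when Q = Ksp.
BiI₃(s) ⇌ Bi³⁺(aq) + 3 I⁻(aq)
Ksp = [Bi³⁺][I⁻]^3 = [I⁻]^3(4.2×10⁻³)
[I⁻]^3 = 4.1×10⁻¹⁹ / (4.2×10⁻³) = 9.8×10⁻¹⁷
[I⁻] = 4.6×10⁻⁶ M

4.6×10⁻⁶ M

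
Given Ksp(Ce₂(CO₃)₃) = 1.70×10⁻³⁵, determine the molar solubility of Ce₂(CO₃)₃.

Ce₂(CO₃)₃(s) ⇌ 2 Ce³⁺(aq) + 3 CO₃²⁻(aq)
Let s be the molar solubility. Then [Ce³⁺] = 2s and [CO₃²⁻] = 3s.
Ksp = [Ce³⁺]^2[CO₃²⁻]^3 = (2s)^2 · (3s)^3 = 108s^5
108s^5 = 1.70×10⁻³⁵  ⇒  s^5 = 1.57×10⁻³⁷
Taking the 5th root, s = 4.36×10⁻⁸ mol L⁻¹.

4.36×10⁻⁸ M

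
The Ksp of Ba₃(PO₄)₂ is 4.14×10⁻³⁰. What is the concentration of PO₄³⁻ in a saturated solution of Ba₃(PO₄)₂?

1.04×10⁻⁶ M

Ba₃(PO₄)₂(s) ⇌ 3 Ba²⁺(aq) + 2 PO₄³⁻(aq)
If s mol/L of Ba₃(PO₄)₂ dissolves, [Ba²⁺] = 3s and [PO₄³⁻] = 2s.
Ksp = [Ba²⁺]^3[PO₄³⁻]^2 = (3s)^3 · (2s)^2 = 108s^5 = 4.14×10⁻³⁰
s = 5.21×10⁻⁷ mol/L
[PO₄³⁻] = 2s = 1.04×10⁻⁶ mol/L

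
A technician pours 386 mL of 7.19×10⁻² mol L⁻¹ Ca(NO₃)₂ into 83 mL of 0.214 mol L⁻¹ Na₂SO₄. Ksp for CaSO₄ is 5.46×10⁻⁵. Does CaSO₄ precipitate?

The combined volume is 469 mL.
[Ca²⁺] = (7.19×10⁻²)(386)/469 = 5.92×10⁻² mol L⁻¹
[SO₄²⁻] = (0.214)(83)/469 = 3.79×10⁻² mol L⁻¹
Q = [Ca²⁺][SO₄²⁻] = 2.24×10⁻³
Since Q (2.24×10⁻³) exceeds Ksp (5.46×10⁻⁵), CaSO₄ will precipitate.

Yes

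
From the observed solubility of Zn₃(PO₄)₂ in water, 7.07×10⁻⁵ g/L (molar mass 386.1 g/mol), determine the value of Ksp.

Convert to molarity: s = 7.07×10⁻⁵ / 386.1 = 1.8311×10⁻⁷ mol/L
Zn₃(PO₄)₂(s) ⇌ 3 Zn²⁺(aq) + 2 PO₄³⁻(aq)
With molar solubility s: [Zn²⁺] = 3s, [PO₄³⁻] = 2s.
Ksp = [Zn²⁺]^3[PO₄³⁻]^2 = (3s)^3 · (2s)^2 = 108s^5
Ksp = 108 × (1.8311×10⁻⁷)^5 = 2.22×10⁻³²

Ksp = 2.22×10⁻³²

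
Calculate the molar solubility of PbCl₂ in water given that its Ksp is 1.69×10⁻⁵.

PbCl₂(s) ⇌ Pb²⁺(aq) + 2 Cl⁻(aq)
Call the molar solubility s, so that [Pb²⁺] = s and [Cl⁻] = 2s.
Ksp = [Pb²⁺][Cl⁻]^2 = s · (2s)^2 = 4s^3
4s^3 = 1.69×10⁻⁵  ⇒  s^3 = 4.23×10⁻⁶
Taking the 3rd root, s = 1.62×10⁻² M.

1.62×10⁻² M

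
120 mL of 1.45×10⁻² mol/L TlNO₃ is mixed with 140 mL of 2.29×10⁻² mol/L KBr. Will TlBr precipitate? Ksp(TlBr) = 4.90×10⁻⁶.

Total volume after mixing = 120 + 140 = 260 mL.
[Tl⁺] = (1.45×10⁻²)(120)/260 = 6.69×10⁻³ mol/L
[Br⁻] = (2.29×10⁻²)(140)/260 = 1.23×10⁻² mol/L
Q = [Tl⁺][Br⁻] = 8.25×10⁻⁵
Since Q (8.25×10⁻⁵) exceeds Ksp (4.90×10⁻⁶), TlBr will precipitate.

Yes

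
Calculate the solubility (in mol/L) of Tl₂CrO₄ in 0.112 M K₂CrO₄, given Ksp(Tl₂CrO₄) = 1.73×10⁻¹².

1.97×10⁻⁶ M

Tl₂CrO₄(s) ⇌ 2 Tl⁺(aq) + CrO₄²⁻(aq)
With CrO₄²⁻ already at 0.112 M and s small, take [CrO₄²⁻] ≈ 0.112 M and [Tl⁺] = 2s.
Ksp = [Tl⁺]^2[CrO₄²⁻] = (2s)^2(0.112)
(2s)^2 = 1.73×10⁻¹² / (0.112) = 1.54×10⁻¹¹
s = 1.97×10⁻⁶ M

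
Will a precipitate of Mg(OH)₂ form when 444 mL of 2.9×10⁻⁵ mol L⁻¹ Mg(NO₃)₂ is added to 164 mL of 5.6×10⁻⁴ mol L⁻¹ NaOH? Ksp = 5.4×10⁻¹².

After mixing, V = 444 mL + 164 mL = 608 mL.
[Mg²⁺] = (2.9×10⁻⁵)(444)/608 = 2.1×10⁻⁵ mol L⁻¹
[OH⁻] = (5.6×10⁻⁴)(164)/608 = 1.5×10⁻⁴ mol L⁻¹
Q = [Mg²⁺][OH⁻]^2 = 4.8×10⁻¹³
Since Q (4.8×10⁻¹³) is less than Ksp (5.4×10⁻¹²), no Mg(OH)₂ precipitates.

No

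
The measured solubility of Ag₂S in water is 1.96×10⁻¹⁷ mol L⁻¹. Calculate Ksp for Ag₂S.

Ag₂S(s) ⇌ 2 Ag⁺(aq) + S²⁻(aq)
With molar solubility s: [Ag⁺] = 2s, [S²⁻] = s.
Ksp = [Ag⁺]^2[S²⁻] = (2s)^2 · s = 4s^3
Ksp = 4 × (1.96×10⁻¹⁷)^3 = 3.01×10⁻⁵⁰

Ksp = 3.01×10⁻⁵⁰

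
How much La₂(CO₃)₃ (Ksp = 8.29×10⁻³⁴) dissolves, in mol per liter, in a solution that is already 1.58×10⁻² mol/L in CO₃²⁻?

7.25×10⁻¹⁵ M

La₂(CO₃)₃(s) ⇌ 2 La³⁺(aq) + 3 CO₃²⁻(aq)
CO₃²⁻ is already present at 1.58×10⁻² mol/L. If s mol/L of La₂(CO₃)₃ dissolves, [La³⁺] = 2s while [CO₃²⁻] ≈ 1.58×10⁻² mol/L.
Ksp = [La³⁺]^2[CO₃²⁻]^3 = (2s)^2(1.58×10⁻²)^3
(2s)^2 = 8.29×10⁻³⁴ / (1.58×10⁻²)^3 = 2.10×10⁻²⁸
s = 7.25×10⁻¹⁵ mol/L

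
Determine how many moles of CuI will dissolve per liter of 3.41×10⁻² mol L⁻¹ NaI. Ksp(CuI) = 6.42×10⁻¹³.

CuI(s) ⇌ Cu⁺(aq) + I⁻(aq)
The solution already contains I⁻ at 3.41×10⁻² mol L⁻¹. Let s be the molar solubility of CuI.
[I⁻] ≈ 3.41×10⁻² mol L⁻¹ (common ion dominates); [Cu⁺] = s.
Ksp = [Cu⁺][I⁻] = s(3.41×10⁻²)
s = 6.42×10⁻¹³ / (3.41×10⁻²) = 1.88×10⁻¹¹
s = 1.88×10⁻¹¹ mol L⁻¹

1.88×10⁻¹¹ M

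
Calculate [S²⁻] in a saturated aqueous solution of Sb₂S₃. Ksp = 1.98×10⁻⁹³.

Sb₂S₃(s) ⇌ 2 Sb³⁺(aq) + 3 S²⁻(aq)
With molar solubility s: [Sb³⁺] = 2s, [S²⁻] = 3s.
Ksp = [Sb³⁺]^2[S²⁻]^3 = (2s)^2 · (3s)^3 = 108s^5 = 1.98×10⁻⁹³
s = 1.13×10⁻¹⁹ M
[S²⁻] = 3s = 3.39×10⁻¹⁹ M

3.39×10⁻¹⁹ M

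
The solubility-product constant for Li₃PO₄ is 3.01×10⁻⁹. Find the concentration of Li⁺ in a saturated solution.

Li₃PO₄(s) ⇌ 3 Li⁺(aq) + PO₄³⁻(aq)
Let s be the molar solubility. Then [Li⁺] = 3s and [PO₄³⁻] = s.
Ksp = [Li⁺]^3[PO₄³⁻] = (3s)^3 · s = 27s^4 = 3.01×10⁻⁹
s = 3.25×10⁻³ mol/L
[Li⁺] = 3s = 9.75×10⁻³ mol/L

9.75×10⁻³ M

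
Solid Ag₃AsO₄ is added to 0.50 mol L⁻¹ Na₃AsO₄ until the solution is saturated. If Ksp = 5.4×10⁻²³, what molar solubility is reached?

Ag₃AsO₄(s) ⇌ 3 Ag⁺(aq) + AsO₄³⁻(aq)
With AsO₄³⁻ already at 0.50 mol L⁻¹ and s small, take [AsO₄³⁻] ≈ 0.50 mol L⁻¹ and [Ag⁺] = 3s.
Ksp = [Ag⁺]^3[AsO₄³⁻] = (3s)^3(0.50)
(3s)^3 = 5.4×10⁻²³ / (0.50) = 1.1×10⁻²²
s = 1.6×10⁻⁸ mol L⁻¹

1.6×10⁻⁸ M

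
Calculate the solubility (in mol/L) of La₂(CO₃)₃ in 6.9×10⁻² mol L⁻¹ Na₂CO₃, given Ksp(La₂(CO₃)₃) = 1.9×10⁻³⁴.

La₂(CO₃)₃(s) ⇌ 2 La³⁺(aq) + 3 CO₃²⁻(aq)
With CO₃²⁻ already at 6.9×10⁻² mol L⁻¹ and s small, take [CO₃²⁻] ≈ 6.9×10⁻² mol L⁻¹ and [La³⁺] = 2s.
Ksp = [La³⁺]^2[CO₃²⁻]^3 = (2s)^2(6.9×10⁻²)^3
(2s)^2 = 1.9×10⁻³⁴ / (6.9×10⁻²)^3 = 5.8×10⁻³¹
s = 3.8×10⁻¹⁶ mol L⁻¹

3.8×10⁻¹⁶ M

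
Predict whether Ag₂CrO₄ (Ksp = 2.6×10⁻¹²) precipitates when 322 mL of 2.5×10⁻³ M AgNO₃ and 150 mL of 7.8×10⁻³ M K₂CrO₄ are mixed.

Yes

The combined volume is 472 mL.
[Ag⁺] = (2.5×10⁻³)(322)/472 = 1.7×10⁻³ M
[CrO₄²⁻] = (7.8×10⁻³)(150)/472 = 2.5×10⁻³ M
Q = [Ag⁺]^2[CrO₄²⁻] = 7.2×10⁻⁹
Since Q (7.2×10⁻⁹) exceeds Ksp (2.6×10⁻¹²), Ag₂CrO₄ will precipitate.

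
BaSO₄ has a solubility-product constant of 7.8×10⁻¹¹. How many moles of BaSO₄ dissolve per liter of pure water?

BaSO₄(s) ⇌ Ba²⁺(aq) + SO₄²⁻(aq)
Let s be the molar solubility. Then [Ba²⁺] = s and [SO₄²⁻] = s.
Ksp = [Ba²⁺][SO₄²⁻] = s · s = s^2
s^2 = 7.8×10⁻¹¹
Taking the 2nd root, s = 8.8×10⁻⁶ mol L⁻¹.

8.8×10⁻⁶ M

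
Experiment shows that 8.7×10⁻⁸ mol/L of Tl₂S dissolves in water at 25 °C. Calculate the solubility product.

Tl₂S(s) ⇌ 2 Tl⁺(aq) + S²⁻(aq)
Call the molar solubility s, so that [Tl⁺] = 2s and [S²⁻] = s.
Ksp = [Tl⁺]^2[S²⁻] = (2s)^2 · s = 4s^3
Ksp = 4 × (8.7×10⁻⁸)^3 = 2.6×10⁻²¹

Ksp = 2.6×10⁻²¹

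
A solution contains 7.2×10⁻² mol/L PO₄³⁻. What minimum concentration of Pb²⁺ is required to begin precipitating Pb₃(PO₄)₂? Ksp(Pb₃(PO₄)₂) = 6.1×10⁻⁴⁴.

Precipitation begins when Q = Ksp.
Pb₃(PO₄)₂(s) ⇌ 3 Pb²⁺(aq) + 2 PO₄³⁻(aq)
Ksp = [Pb²⁺]^3[PO₄³⁻]^2 = [Pb²⁺]^3(7.2×10⁻²)^2
[Pb²⁺]^3 = 6.1×10⁻⁴⁴ / (7.2×10⁻²)^2 = 1.2×10⁻⁴¹
[Pb²⁺] = 2.3×10⁻¹⁴ mol/L

2.3×10⁻¹⁴ M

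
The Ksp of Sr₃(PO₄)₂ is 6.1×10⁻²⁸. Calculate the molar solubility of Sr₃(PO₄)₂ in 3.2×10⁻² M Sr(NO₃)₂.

2.2×10⁻¹² M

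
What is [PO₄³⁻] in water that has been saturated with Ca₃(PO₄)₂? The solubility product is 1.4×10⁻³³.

Ca₃(PO₄)₂(s) ⇌ 3 Ca²⁺(aq) + 2 PO₄³⁻(aq)
With molar solubility s: [Ca²⁺] = 3s, [PO₄³⁻] = 2s.
Ksp = [Ca²⁺]^3[PO₄³⁻]^2 = (3s)^3 · (2s)^2 = 108s^5 = 1.4×10⁻³³
s = 1.1×10⁻⁷ mol/L
[PO₄³⁻] = 2s = 2.1×10⁻⁷ mol/L

2.1×10⁻⁷ M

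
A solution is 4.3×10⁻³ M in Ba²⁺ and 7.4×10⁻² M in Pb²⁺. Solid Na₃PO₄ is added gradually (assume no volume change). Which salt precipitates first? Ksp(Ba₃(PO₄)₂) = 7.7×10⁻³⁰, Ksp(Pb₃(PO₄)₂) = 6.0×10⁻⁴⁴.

Pb₃(PO₄)₂

Each salt precipitates once Q = Ksp for that salt.
For Ba₃(PO₄)₂: [PO₄³⁻] = (Ksp/[Ba²⁺]^3)^(1/2) = 9.8×10⁻¹² M
For Pb₃(PO₄)₂: [PO₄³⁻] = (Ksp/[Pb²⁺]^3)^(1/2) = 1.2×10⁻²⁰ M
Since Pb₃(PO₄)₂ needs less PO₄³⁻ to reach saturation, it precipitates first.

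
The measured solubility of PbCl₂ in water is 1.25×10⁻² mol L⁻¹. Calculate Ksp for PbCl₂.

PbCl₂(s) ⇌ Pb²⁺(aq) + 2 Cl⁻(aq)
With molar solubility s: [Pb²⁺] = s, [Cl⁻] = 2s.
Ksp = [Pb²⁺][Cl⁻]^2 = s · (2s)^2 = 4s^3
Ksp = 4 × (1.25×10⁻²)^3 = 7.81×10⁻⁶

Ksp = 7.81×10⁻⁶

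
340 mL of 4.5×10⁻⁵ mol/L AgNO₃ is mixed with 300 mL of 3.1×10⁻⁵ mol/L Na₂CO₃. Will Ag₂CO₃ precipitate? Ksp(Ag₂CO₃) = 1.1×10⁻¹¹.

After mixing, V = 340 mL + 300 mL = 640 mL.
[Ag⁺] = (4.5×10⁻⁵)(340)/640 = 2.4×10⁻⁵ mol/L
[CO₃²⁻] = (3.1×10⁻⁵)(300)/640 = 1.5×10⁻⁵ mol/L
Q = [Ag⁺]^2[CO₃²⁻] = 8.3×10⁻¹⁵
Q < Ksp (8.3×10⁻¹⁵ vs 1.1×10⁻¹¹); the solution remains unsaturated and no precipitate forms.

No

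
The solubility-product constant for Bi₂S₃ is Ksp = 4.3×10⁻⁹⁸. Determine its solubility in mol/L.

Bi₂S₃(s) ⇌ 2 Bi³⁺(aq) + 3 S²⁻(aq)
Call the molar solubility s, so that [Bi³⁺] = 2s and [S²⁻] = 3s.
Ksp = [Bi³⁺]^2[S²⁻]^3 = (2s)^2 · (3s)^3 = 108s^5
108s^5 = 4.3×10⁻⁹⁸  ⇒  s^5 = 4.0×10⁻¹⁰⁰
s = 1.3×10⁻²⁰ M

1.3×10⁻²⁰ M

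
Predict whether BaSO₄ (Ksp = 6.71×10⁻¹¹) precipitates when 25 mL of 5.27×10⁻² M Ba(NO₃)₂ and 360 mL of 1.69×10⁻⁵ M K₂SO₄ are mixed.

Total volume after mixing = 25 + 360 = 385 mL.
[Ba²⁺] = (5.27×10⁻²)(25)/385 = 3.42×10⁻³ M
[SO₄²⁻] = (1.69×10⁻⁵)(360)/385 = 1.58×10⁻⁵ M
Q = [Ba²⁺][SO₄²⁻] = 5.41×10⁻⁸
Because Q > Ksp (5.41×10⁻⁸ vs 6.71×10⁻¹¹), a precipitate of BaSO₄ forms.

Yes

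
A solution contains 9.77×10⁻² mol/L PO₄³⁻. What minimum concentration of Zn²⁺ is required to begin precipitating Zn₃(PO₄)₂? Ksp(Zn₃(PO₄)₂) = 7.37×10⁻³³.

A salt starts to precipitate once the ion product Q reaches its Ksp.
Zn₃(PO₄)₂(s) ⇌ 3 Zn²⁺(aq) + 2 PO₄³⁻(aq)
Ksp = [Zn²⁺]^3[PO₄³⁻]^2 = [Zn²⁺]^3(9.77×10⁻²)^2
[Zn²⁺]^3 = 7.37×10⁻³³ / (9.77×10⁻²)^2 = 7.72×10⁻³¹
[Zn²⁺] = 9.17×10⁻¹¹ mol/L

9.17×10⁻¹¹ M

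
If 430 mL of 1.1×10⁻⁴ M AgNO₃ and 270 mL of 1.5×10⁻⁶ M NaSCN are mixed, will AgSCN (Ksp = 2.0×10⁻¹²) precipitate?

After mixing, V = 430 mL + 270 mL = 700 mL.
[Ag⁺] = (1.1×10⁻⁴)(430)/700 = 6.8×10⁻⁵ M
[SCN⁻] = (1.5×10⁻⁶)(270)/700 = 5.8×10⁻⁷ M
Q = [Ag⁺][SCN⁻] = 3.9×10⁻¹¹
Q = 3.9×10⁻¹¹ > Ksp = 2.0×10⁻¹², so the solution is supersaturated and AgSCN precipitates.

Yes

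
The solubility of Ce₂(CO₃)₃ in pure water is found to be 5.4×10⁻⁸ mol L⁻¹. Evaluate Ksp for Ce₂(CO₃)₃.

Ce₂(CO₃)₃(s) ⇌ 2 Ce³⁺(aq) + 3 CO₃²⁻(aq)
With molar solubility s: [Ce³⁺] = 2s, [CO₃²⁻] = 3s.
Ksp = [Ce³⁺]^2[CO₃²⁻]^3 = (2s)^2 · (3s)^3 = 108s^5
Ksp = 108 × (5.4×10⁻⁸)^5 = 5.0×10⁻³⁵

Ksp = 5.0×10⁻³⁵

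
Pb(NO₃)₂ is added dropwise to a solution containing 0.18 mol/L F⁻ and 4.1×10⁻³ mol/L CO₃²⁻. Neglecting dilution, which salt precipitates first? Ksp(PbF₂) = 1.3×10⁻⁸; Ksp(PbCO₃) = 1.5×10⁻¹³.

PbCO₃

The threshold for precipitation is Q = Ksp.
For PbF₂: [Pb²⁺] = (Ksp/[F⁻]^2) = 4.0×10⁻⁷ mol/L
For PbCO₃: [Pb²⁺] = (Ksp/[CO₃²⁻]) = 3.7×10⁻¹¹ mol/L
Since PbCO₃ needs less Pb²⁺ to reach saturation, it precipitates first.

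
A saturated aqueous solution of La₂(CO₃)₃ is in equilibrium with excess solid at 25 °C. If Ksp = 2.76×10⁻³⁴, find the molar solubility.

7.61×10⁻⁸ M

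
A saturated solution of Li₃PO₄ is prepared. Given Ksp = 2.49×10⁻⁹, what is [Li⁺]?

9.30×10⁻³ M

Li₃PO₄(s) ⇌ 3 Li⁺(aq) + PO₄³⁻(aq)
For each mole of Li₃PO₄ that dissolves per liter, [Li⁺] = 3s and [PO₄³⁻] = s; let s denote this solubility.
Ksp = [Li⁺]^3[PO₄³⁻] = (3s)^3 · s = 27s^4 = 2.49×10⁻⁹
s = 3.10×10⁻³ mol/L
[Li⁺] = 3s = 9.30×10⁻³ mol/L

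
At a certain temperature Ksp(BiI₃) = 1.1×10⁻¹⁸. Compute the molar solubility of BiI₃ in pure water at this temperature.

1.4×10⁻⁵ M

BiI₃(s) ⇌ Bi³⁺(aq) + 3 I⁻(aq)
If s mol/L of BiI₃ dissolves, [Bi³⁺] = s and [I⁻] = 3s.
Ksp = [Bi³⁺][I⁻]^3 = s · (3s)^3 = 27s^4
27s^4 = 1.1×10⁻¹⁸  ⇒  s^4 = 4.1×10⁻²⁰
s = (4.1×10⁻²⁰)^(1/4) = 1.4×10⁻⁵ M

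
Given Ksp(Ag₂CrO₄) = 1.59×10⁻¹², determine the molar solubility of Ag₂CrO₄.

Ag₂CrO₄(s) ⇌ 2 Ag⁺(aq) + CrO₄²⁻(aq)
With molar solubility s: [Ag⁺] = 2s, [CrO₄²⁻] = s.
Ksp = [Ag⁺]^2[CrO₄²⁻] = (2s)^2 · s = 4s^3
4s^3 = 1.59×10⁻¹²  ⇒  s^3 = 3.98×10⁻¹³
s = 7.35×10⁻⁵ mol/L

7.35×10⁻⁵ M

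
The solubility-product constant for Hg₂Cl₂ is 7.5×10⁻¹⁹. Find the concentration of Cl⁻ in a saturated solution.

1.1×10⁻⁶ M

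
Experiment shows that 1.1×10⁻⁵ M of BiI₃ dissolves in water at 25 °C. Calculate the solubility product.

Ksp = 4.0×10⁻¹⁹

BiI₃(s) ⇌ Bi³⁺(aq) + 3 I⁻(aq)
Call the molar solubility s, so that [Bi³⁺] = s and [I⁻] = 3s.
Ksp = [Bi³⁺][I⁻]^3 = s · (3s)^3 = 27s^4
Ksp = 27 × (1.1×10⁻⁵)^4 = 4.0×10⁻¹⁹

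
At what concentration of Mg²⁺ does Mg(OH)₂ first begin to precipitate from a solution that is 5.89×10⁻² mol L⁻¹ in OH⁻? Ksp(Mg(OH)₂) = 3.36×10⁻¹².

Each salt precipitates once Q = Ksp for that salt.
Mg(OH)₂(s) ⇌ Mg²⁺(aq) + 2 OH⁻(aq)
Ksp = [Mg²⁺][OH⁻]^2 = [Mg²⁺](5.89×10⁻²)^2
[Mg²⁺] = 3.36×10⁻¹² / (5.89×10⁻²)^2 = 9.69×10⁻¹⁰
[Mg²⁺] = 9.69×10⁻¹⁰ mol L⁻¹

9.69×10⁻¹⁰ M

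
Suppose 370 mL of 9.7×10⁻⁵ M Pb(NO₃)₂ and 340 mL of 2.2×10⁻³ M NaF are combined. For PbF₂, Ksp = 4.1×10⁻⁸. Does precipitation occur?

No

After mixing, V = 370 mL + 340 mL = 710 mL.
[Pb²⁺] = (9.7×10⁻⁵)(370)/710 = 5.1×10⁻⁵ M
[F⁻] = (2.2×10⁻³)(340)/710 = 1.1×10⁻³ M
Q = [Pb²⁺][F⁻]^2 = 5.6×10⁻¹¹
Q = 5.6×10⁻¹¹ < Ksp = 4.1×10⁻⁸, so the solution is unsaturated and no precipitate forms.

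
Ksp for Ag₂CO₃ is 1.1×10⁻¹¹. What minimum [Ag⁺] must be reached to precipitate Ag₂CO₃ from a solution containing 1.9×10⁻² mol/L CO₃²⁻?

The threshold for precipitation is Q = Ksp.
Ag₂CO₃(s) ⇌ 2 Ag⁺(aq) + CO₃²⁻(aq)
Ksp = [Ag⁺]^2[CO₃²⁻] = [Ag⁺]^2(1.9×10⁻²)
[Ag⁺]^2 = 1.1×10⁻¹¹ / (1.9×10⁻²) = 5.8×10⁻¹⁰
[Ag⁺] = 2.4×10⁻⁵ mol/L

2.4×10⁻⁵ M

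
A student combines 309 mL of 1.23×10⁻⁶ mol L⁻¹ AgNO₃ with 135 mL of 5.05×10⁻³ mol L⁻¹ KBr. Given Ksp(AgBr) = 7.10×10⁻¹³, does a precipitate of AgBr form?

Total volume after mixing = 309 + 135 = 444 mL.
[Ag⁺] = (1.23×10⁻⁶)(309)/444 = 8.56×10⁻⁷ mol L⁻¹
[Br⁻] = (5.05×10⁻³)(135)/444 = 1.54×10⁻³ mol L⁻¹
Q = [Ag⁺][Br⁻] = 1.31×10⁻⁹
Because Q > Ksp (1.31×10⁻⁹ vs 7.10×10⁻¹³), a precipitate of AgBr forms.

Yes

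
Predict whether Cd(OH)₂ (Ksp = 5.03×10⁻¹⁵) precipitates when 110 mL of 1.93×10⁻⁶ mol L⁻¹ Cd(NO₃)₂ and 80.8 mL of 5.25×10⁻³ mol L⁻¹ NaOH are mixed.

Yes

Total volume after mixing = 110 + 80.8 = 190.8 mL.
[Cd²⁺] = (1.93×10⁻⁶)(110)/190.8 = 1.11×10⁻⁶ mol L⁻¹
[OH⁻] = (5.25×10⁻³)(80.8)/190.8 = 2.22×10⁻³ mol L⁻¹
Q = [Cd²⁺][OH⁻]^2 = 5.50×10⁻¹²
Q = 5.50×10⁻¹² > Ksp = 5.03×10⁻¹⁵, so the solution is supersaturated and Cd(OH)₂ precipitates.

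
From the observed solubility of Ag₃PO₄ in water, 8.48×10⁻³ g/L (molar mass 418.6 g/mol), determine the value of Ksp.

Ksp = 4.55×10⁻¹⁸

Molar solubility s = (8.48×10⁻³ g/L) / (418.6 g/mol) = 2.0258×10⁻⁵ mol/L
Ag₃PO₄(s) ⇌ 3 Ag⁺(aq) + PO₄³⁻(aq)
For each mole of Ag₃PO₄ that dissolves per liter, [Ag⁺] = 3s and [PO₄³⁻] = s; let s denote this solubility.
Ksp = [Ag⁺]^3[PO₄³⁻] = (3s)^3 · s = 27s^4
Ksp = 27 × (2.0258×10⁻⁵)^4 = 4.55×10⁻¹⁸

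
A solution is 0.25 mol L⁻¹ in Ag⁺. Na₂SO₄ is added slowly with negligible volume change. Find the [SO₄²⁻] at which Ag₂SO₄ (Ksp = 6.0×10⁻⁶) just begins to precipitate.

9.6×10⁻⁵ M

Precipitation begins when Q = Ksp.
Ag₂SO₄(s) ⇌ 2 Ag⁺(aq) + SO₄²⁻(aq)
Ksp = [Ag⁺]^2[SO₄²⁻] = [SO₄²⁻](0.25)^2
[SO₄²⁻] = 6.0×10⁻⁶ / (0.25)^2 = 9.6×10⁻⁵
[SO₄²⁻] = 9.6×10⁻⁵ mol L⁻¹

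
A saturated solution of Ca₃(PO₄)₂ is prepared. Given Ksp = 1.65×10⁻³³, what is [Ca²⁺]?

Ca₃(PO₄)₂(s) ⇌ 3 Ca²⁺(aq) + 2 PO₄³⁻(aq)
For each mole of Ca₃(PO₄)₂ that dissolves per liter, [Ca²⁺] = 3s and [PO₄³⁻] = 2s; let s denote this solubility.
Ksp = [Ca²⁺]^3[PO₄³⁻]^2 = (3s)^3 · (2s)^2 = 108s^5 = 1.65×10⁻³³
s = 1.09×10⁻⁷ mol L⁻¹
[Ca²⁺] = 3s = 3.27×10⁻⁷ mol L⁻¹

3.27×10⁻⁷ M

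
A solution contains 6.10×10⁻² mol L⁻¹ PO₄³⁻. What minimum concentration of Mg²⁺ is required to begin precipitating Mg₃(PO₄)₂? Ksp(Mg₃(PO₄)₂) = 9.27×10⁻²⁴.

Precipitation begins when Q = Ksp.
Mg₃(PO₄)₂(s) ⇌ 3 Mg²⁺(aq) + 2 PO₄³⁻(aq)
Ksp = [Mg²⁺]^3[PO₄³⁻]^2 = [Mg²⁺]^3(6.10×10⁻²)^2
[Mg²⁺]^3 = 9.27×10⁻²⁴ / (6.10×10⁻²)^2 = 2.49×10⁻²¹
[Mg²⁺] = 1.36×10⁻⁷ mol L⁻¹

1.36×10⁻⁷ M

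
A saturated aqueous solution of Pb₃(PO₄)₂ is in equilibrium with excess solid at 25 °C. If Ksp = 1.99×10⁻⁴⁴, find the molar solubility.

Pb₃(PO₄)₂(s) ⇌ 3 Pb²⁺(aq) + 2 PO₄³⁻(aq)
For each mole of Pb₃(PO₄)₂ that dissolves per liter, [Pb²⁺] = 3s and [PO₄³⁻] = 2s; let s denote this solubility.
Ksp = [Pb²⁺]^3[PO₄³⁻]^2 = (3s)^3 · (2s)^2 = 108s^5
108s^5 = 1.99×10⁻⁴⁴  ⇒  s^5 = 1.84×10⁻⁴⁶
Taking the 5th root, s = 7.13×10⁻¹⁰ M.

7.13×10⁻¹⁰ M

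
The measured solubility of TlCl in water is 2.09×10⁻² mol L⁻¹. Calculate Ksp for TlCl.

Ksp = 4.37×10⁻⁴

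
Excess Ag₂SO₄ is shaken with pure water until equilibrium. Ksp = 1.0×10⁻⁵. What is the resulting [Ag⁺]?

2.7×10⁻² M

Ag₂SO₄(s) ⇌ 2 Ag⁺(aq) + SO₄²⁻(aq)
Call the molar solubility s, so that [Ag⁺] = 2s and [SO₄²⁻] = s.
Ksp = [Ag⁺]^2[SO₄²⁻] = (2s)^2 · s = 4s^3 = 1.0×10⁻⁵
s = 1.4×10⁻² M
[Ag⁺] = 2s = 2.7×10⁻² M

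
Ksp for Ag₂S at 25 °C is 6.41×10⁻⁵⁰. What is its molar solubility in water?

2.52×10⁻¹⁷ M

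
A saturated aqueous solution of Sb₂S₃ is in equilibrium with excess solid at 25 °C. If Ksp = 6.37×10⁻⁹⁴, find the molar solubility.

Sb₂S₃(s) ⇌ 2 Sb³⁺(aq) + 3 S²⁻(aq)
With molar solubility s: [Sb³⁺] = 2s, [S²⁻] = 3s.
Ksp = [Sb³⁺]^2[S²⁻]^3 = (2s)^2 · (3s)^3 = 108s^5
108s^5 = 6.37×10⁻⁹⁴  ⇒  s^5 = 5.90×10⁻⁹⁶
s = 9.00×10⁻²⁰ M

9.00×10⁻²⁰ M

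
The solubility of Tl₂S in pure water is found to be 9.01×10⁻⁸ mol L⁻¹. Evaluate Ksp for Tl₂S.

Tl₂S(s) ⇌ 2 Tl⁺(aq) + S²⁻(aq)
Let s be the molar solubility. Then [Tl⁺] = 2s and [S²⁻] = s.
Ksp = [Tl⁺]^2[S²⁻] = (2s)^2 · s = 4s^3
Ksp = 4 × (9.01×10⁻⁸)^3 = 2.93×10⁻²¹

Ksp = 2.93×10⁻²¹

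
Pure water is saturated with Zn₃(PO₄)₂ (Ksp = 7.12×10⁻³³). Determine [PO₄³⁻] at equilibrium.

2.92×10⁻⁷ M

Zn₃(PO₄)₂(s) ⇌ 3 Zn²⁺(aq) + 2 PO₄³⁻(aq)
With molar solubility s: [Zn²⁺] = 3s, [PO₄³⁻] = 2s.
Ksp = [Zn²⁺]^3[PO₄³⁻]^2 = (3s)^3 · (2s)^2 = 108s^5 = 7.12×10⁻³³
s = 1.46×10⁻⁷ M
[PO₄³⁻] = 2s = 2.92×10⁻⁷ M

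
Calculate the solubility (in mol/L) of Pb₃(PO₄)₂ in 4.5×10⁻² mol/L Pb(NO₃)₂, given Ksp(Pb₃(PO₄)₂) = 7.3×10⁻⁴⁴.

Pb₃(PO₄)₂(s) ⇌ 3 Pb²⁺(aq) + 2 PO₄³⁻(aq)
With Pb²⁺ already at 4.5×10⁻² mol/L and s small, take [Pb²⁺] ≈ 4.5×10⁻² mol/L and [PO₄³⁻] = 2s.
Ksp = [Pb²⁺]^3[PO₄³⁻]^2 = (4.5×10⁻²)^3(2s)^2
(2s)^2 = 7.3×10⁻⁴⁴ / (4.5×10⁻²)^3 = 8.0×10⁻⁴⁰
s = 1.4×10⁻²⁰ mol/L

1.4×10⁻²⁰ M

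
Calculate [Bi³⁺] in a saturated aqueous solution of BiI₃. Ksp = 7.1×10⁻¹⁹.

1.3×10⁻⁵ M

BiI₃(s) ⇌ Bi³⁺(aq) + 3 I⁻(aq)
For each mole of BiI₃ that dissolves per liter, [Bi³⁺] = s and [I⁻] = 3s; let s denote this solubility.
Ksp = [Bi³⁺][I⁻]^3 = s · (3s)^3 = 27s^4 = 7.1×10⁻¹⁹
s = 1.3×10⁻⁵ M
[Bi³⁺] = s = 1.3×10⁻⁵ M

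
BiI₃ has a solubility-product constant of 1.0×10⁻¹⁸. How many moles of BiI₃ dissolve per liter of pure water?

BiI₃(s) ⇌ Bi³⁺(aq) + 3 I⁻(aq)
If s mol/L of BiI₃ dissolves, [Bi³⁺] = s and [I⁻] = 3s.
Ksp = [Bi³⁺][I⁻]^3 = s · (3s)^3 = 27s^4
27s^4 = 1.0×10⁻¹⁸  ⇒  s^4 = 3.7×10⁻²⁰
Taking the 4th root, s = 1.4×10⁻⁵ M.

1.4×10⁻⁵ M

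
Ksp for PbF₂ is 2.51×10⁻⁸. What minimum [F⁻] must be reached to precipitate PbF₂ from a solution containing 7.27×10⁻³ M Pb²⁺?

Precipitation begins when Q = Ksp.
PbF₂(s) ⇌ Pb²⁺(aq) + 2 F⁻(aq)
Ksp = [Pb²⁺][F⁻]^2 = [F⁻]^2(7.27×10⁻³)
[F⁻]^2 = 2.51×10⁻⁸ / (7.27×10⁻³) = 3.45×10⁻⁶
[F⁻] = 1.86×10⁻³ M

1.86×10⁻³ M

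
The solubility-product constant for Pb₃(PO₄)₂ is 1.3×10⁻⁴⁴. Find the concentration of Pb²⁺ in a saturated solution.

Pb₃(PO₄)₂(s) ⇌ 3 Pb²⁺(aq) + 2 PO₄³⁻(aq)
Call the molar solubility s, so that [Pb²⁺] = 3s and [PO₄³⁻] = 2s.
Ksp = [Pb²⁺]^3[PO₄³⁻]^2 = (3s)^3 · (2s)^2 = 108s^5 = 1.3×10⁻⁴⁴
s = 6.5×10⁻¹⁰ M
[Pb²⁺] = 3s = 2.0×10⁻⁹ M

2.0×10⁻⁹ M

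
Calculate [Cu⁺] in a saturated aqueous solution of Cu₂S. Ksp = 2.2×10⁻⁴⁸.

1.6×10⁻¹⁶ M

Cu₂S(s) ⇌ 2 Cu⁺(aq) + S²⁻(aq)
Let s be the molar solubility. Then [Cu⁺] = 2s and [S²⁻] = s.
Ksp = [Cu⁺]^2[S²⁻] = (2s)^2 · s = 4s^3 = 2.2×10⁻⁴⁸
s = 8.2×10⁻¹⁷ mol/L
[Cu⁺] = 2s = 1.6×10⁻¹⁶ mol/L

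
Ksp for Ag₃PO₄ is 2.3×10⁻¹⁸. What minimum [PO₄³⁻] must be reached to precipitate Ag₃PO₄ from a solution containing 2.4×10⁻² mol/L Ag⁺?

Precipitation begins when Q = Ksp.
Ag₃PO₄(s) ⇌ 3 Ag⁺(aq) + PO₄³⁻(aq)
Ksp = [Ag⁺]^3[PO₄³⁻] = [PO₄³⁻](2.4×10⁻²)^3
[PO₄³⁻] = 2.3×10⁻¹⁸ / (2.4×10⁻²)^3 = 1.7×10⁻¹³
[PO₄³⁻] = 1.7×10⁻¹³ mol/L

1.7×10⁻¹³ M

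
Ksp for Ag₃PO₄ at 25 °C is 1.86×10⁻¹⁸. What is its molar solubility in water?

1.62×10⁻⁵ M

Ag₃PO₄(s) ⇌ 3 Ag⁺(aq) + PO₄³⁻(aq)
With molar solubility s: [Ag⁺] = 3s, [PO₄³⁻] = s.
Ksp = [Ag⁺]^3[PO₄³⁻] = (3s)^3 · s = 27s^4
27s^4 = 1.86×10⁻¹⁸  ⇒  s^4 = 6.89×10⁻²⁰
Taking the 4th root, s = 1.62×10⁻⁵ M.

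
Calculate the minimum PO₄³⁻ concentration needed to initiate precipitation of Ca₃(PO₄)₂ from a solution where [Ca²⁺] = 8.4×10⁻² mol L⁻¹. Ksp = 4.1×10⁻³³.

2.6×10⁻¹⁵ M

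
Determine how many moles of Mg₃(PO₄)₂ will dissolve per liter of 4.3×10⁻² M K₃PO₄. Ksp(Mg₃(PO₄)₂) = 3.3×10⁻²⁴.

Mg₃(PO₄)₂(s) ⇌ 3 Mg²⁺(aq) + 2 PO₄³⁻(aq)
PO₄³⁻ is already present at 4.3×10⁻² M. If s mol/L of Mg₃(PO₄)₂ dissolves, [Mg²⁺] = 3s while [PO₄³⁻] ≈ 4.3×10⁻² M.
Ksp = [Mg²⁺]^3[PO₄³⁻]^2 = (3s)^3(4.3×10⁻²)^2
(3s)^3 = 3.3×10⁻²⁴ / (4.3×10⁻²)^2 = 1.8×10⁻²¹
s = 4.0×10⁻⁸ M

4.0×10⁻⁸ M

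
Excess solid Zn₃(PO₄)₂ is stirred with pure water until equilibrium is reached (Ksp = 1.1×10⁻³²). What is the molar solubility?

1.6×10⁻⁷ M

Zn₃(PO₄)₂(s) ⇌ 3 Zn²⁺(aq) + 2 PO₄³⁻(aq)
If s mol/L of Zn₃(PO₄)₂ dissolves, [Zn²⁺] = 3s and [PO₄³⁻] = 2s.
Ksp = [Zn²⁺]^3[PO₄³⁻]^2 = (3s)^3 · (2s)^2 = 108s^5
108s^5 = 1.1×10⁻³²  ⇒  s^5 = 1.0×10⁻³⁴
s = 1.6×10⁻⁷ M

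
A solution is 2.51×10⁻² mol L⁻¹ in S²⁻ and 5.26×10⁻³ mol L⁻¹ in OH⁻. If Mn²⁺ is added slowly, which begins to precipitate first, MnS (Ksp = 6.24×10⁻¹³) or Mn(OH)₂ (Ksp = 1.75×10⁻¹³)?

MnS

A salt starts to precipitate once the ion product Q reaches its Ksp.
For MnS: [Mn²⁺] = (Ksp/[S²⁻]) = 2.49×10⁻¹¹ mol L⁻¹
For Mn(OH)₂: [Mn²⁺] = (Ksp/[OH⁻]^2) = 6.33×10⁻⁹ mol L⁻¹
The smaller threshold [Mn²⁺] is reached first, so MnS precipitates first.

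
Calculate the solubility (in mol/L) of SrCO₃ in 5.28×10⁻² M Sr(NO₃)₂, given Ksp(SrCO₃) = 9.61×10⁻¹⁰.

1.82×10⁻⁸ M

SrCO₃(s) ⇌ Sr²⁺(aq) + CO₃²⁻(aq)
The solution already contains Sr²⁺ at 5.28×10⁻² M. Let s be the molar solubility of SrCO₃.
[Sr²⁺] ≈ 5.28×10⁻² M (common ion dominates); [CO₃²⁻] = s.
Ksp = [Sr²⁺][CO₃²⁻] = (5.28×10⁻²)s
s = 9.61×10⁻¹⁰ / (5.28×10⁻²) = 1.82×10⁻⁸
s = 1.82×10⁻⁸ M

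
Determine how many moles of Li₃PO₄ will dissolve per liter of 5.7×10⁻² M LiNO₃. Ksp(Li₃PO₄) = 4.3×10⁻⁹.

2.3×10⁻⁵ M

Li₃PO₄(s) ⇌ 3 Li⁺(aq) + PO₄³⁻(aq)
The solution already contains Li⁺ at 5.7×10⁻² M. Let s be the molar solubility of Li₃PO₄.
[Li⁺] ≈ 5.7×10⁻² M (common ion dominates); [PO₄³⁻] = s.
Ksp = [Li⁺]^3[PO₄³⁻] = (5.7×10⁻²)^3s
s = 4.3×10⁻⁹ / (5.7×10⁻²)^3 = 2.3×10⁻⁵
s = 2.3×10⁻⁵ M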